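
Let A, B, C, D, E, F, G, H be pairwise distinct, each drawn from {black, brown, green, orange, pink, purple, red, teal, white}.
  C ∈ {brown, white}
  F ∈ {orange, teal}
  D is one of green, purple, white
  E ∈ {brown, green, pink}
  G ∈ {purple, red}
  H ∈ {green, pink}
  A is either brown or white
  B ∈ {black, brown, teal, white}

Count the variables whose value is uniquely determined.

A and C between them cover only {brown, white} — a naked pair. Remove those values from B, D, E.
The 2 variables E and H are confined to {green, pink}, which locks those values in; drop them from D.
D has just one choice, so D = purple. Strike purple from G.
G must be red (only option left).
Determined: D=purple, G=red. The other variables each still have more than one consistent value. That makes 2.

2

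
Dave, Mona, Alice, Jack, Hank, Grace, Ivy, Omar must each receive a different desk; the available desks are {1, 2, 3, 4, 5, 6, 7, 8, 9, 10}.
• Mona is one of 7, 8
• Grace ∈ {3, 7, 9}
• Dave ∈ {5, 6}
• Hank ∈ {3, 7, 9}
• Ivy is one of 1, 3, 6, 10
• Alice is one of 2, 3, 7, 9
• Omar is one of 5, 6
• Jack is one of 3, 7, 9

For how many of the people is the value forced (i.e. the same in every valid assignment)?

Dave and Omar between them cover only {5, 6} — a naked pair. Remove those values from Ivy.
Jack, Hank, Grace share exactly the 3 values {3, 7, 9}; by pigeonhole those values go to them, so strike 3, 7, 9 from Mona, Alice, Ivy.
Mona's domain is down to {8}, so Mona = 8.
Alice's domain is down to {2}, so Alice = 2.
Determined: Mona=8, Alice=2. The other people each still have more than one consistent value. That makes 2.

2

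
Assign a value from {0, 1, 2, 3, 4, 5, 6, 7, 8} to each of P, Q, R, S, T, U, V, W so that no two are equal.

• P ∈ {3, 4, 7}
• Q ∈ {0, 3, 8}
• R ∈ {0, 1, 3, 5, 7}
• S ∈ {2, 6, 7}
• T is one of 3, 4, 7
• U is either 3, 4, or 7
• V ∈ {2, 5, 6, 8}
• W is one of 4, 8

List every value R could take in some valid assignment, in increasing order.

P, T, U share exactly the 3 values {3, 4, 7}; by pigeonhole those values go to them, so strike 3, 4, 7 from Q, R, S, W.
W must be 8 (only option left). Strike 8 from Q, V.
Q has just one choice, so Q = 0. Remove 0 from R.
No further eliminations apply; R can still be any of 1, 5.

1, 5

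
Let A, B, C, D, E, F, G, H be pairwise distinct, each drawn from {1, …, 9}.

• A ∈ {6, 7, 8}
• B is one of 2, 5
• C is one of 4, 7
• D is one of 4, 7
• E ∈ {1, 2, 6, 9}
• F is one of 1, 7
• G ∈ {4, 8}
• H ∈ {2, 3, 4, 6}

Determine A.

6

C and D share exactly the 2 values {4, 7}; by pigeonhole those values go to them, so strike 4, 7 from A, F, G, H.
That leaves F = 1. Eliminate 1 elsewhere: E.
That leaves G = 8. So A can't be 8.
So A = 6.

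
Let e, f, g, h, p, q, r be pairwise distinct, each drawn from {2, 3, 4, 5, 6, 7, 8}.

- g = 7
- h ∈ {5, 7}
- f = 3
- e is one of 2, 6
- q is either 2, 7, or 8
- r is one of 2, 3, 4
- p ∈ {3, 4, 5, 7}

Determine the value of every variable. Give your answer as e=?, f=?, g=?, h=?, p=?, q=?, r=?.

e=6, f=3, g=7, h=5, p=4, q=8, r=2

f must be 3 (only option left). Eliminate 3 elsewhere: p, r.
That leaves g = 7. Eliminate 7 elsewhere: h, p, q.
h's domain is down to {5}, so h = 5. Strike 5 from p.
p must be 4 (only option left). So r can't be 4.
r has just one choice, so r = 2. So e, q can't be 2.
e must be 6 (only option left).
q must be 8 (only option left).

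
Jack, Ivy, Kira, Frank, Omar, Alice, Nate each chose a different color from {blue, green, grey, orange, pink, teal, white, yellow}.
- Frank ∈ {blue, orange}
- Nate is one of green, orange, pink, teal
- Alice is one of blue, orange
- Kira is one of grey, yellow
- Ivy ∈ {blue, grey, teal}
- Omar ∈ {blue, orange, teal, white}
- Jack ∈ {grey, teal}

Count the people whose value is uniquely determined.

2

Frank and Alice share exactly the 2 values {blue, orange}; by pigeonhole those values go to them, so strike blue, orange from Ivy, Omar, Nate.
Jack and Ivy share exactly the 2 values {grey, teal}; by pigeonhole those values go to them, so strike grey, teal from Kira, Omar, Nate.
Kira has just one choice, so Kira = yellow.
Omar has just one choice, so Omar = white.
Determined: Kira=yellow, Omar=white. The other people each still have more than one consistent value. That makes 2.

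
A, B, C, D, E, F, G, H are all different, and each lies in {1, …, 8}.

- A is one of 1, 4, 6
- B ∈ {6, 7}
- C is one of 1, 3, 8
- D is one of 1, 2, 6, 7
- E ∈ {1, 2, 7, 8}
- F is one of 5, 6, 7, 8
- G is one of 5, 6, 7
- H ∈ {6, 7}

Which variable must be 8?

F

Among the 8 variables, 3 fits only C (and all 8 values in {1, 2, 3, 4, 5, 6, 7, 8} must be used), so C = 3.
The 7 still-open variables draw from only 7 values {1, 2, 4, 5, 6, 7, 8}, so each is used; only A can be 4, hence A = 4.
The 2 variables B and H are confined to {6, 7}, which locks those values in; drop them from D, E, F, G.
That leaves G = 5. Strike 5 from F.
So 8 goes to F.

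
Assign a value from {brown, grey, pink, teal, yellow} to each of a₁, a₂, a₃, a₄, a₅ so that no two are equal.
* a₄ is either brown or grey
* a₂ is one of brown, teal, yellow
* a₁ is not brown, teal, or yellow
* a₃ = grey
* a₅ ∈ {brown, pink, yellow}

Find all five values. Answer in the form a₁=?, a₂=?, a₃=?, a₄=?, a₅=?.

a₁=pink, a₂=teal, a₃=grey, a₄=brown, a₅=yellow

a₃'s domain is down to {grey}, so a₃ = grey. So a₁, a₄ can't be grey.
a₄ has just one choice, so a₄ = brown. Remove brown from a₂, a₅.
That leaves a₁ = pink. Strike pink from a₅.
a₅'s domain is down to {yellow}, so a₅ = yellow. So a₂ can't be yellow.
That leaves a₂ = teal.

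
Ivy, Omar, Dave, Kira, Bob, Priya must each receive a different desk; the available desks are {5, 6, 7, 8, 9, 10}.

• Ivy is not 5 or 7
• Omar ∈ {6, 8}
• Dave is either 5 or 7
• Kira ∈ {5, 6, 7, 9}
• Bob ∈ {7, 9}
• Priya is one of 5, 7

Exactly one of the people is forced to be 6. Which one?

Kira

The 6 variables together cover exactly {5, 6, 7, 8, 9, 10} — 6 values for 6 variables — and 10 appears only in Ivy's list, so Ivy = 10.
The 5 still-open variables draw from only 5 values {5, 6, 7, 8, 9}, so each is used; only Omar can be 8, hence Omar = 8.
The 4 still-open variables draw from only 4 values {5, 6, 7, 9}, so each is used; only Kira can be 6, hence Kira = 6.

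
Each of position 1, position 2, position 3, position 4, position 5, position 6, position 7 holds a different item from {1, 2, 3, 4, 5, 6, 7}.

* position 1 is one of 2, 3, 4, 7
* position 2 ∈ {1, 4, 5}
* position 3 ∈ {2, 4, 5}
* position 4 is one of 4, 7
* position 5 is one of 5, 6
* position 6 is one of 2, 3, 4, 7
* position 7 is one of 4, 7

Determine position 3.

The 7 variables draw from only 7 values {1, 2, 3, 4, 5, 6, 7}, so each is used; only position 2 can be 1, hence position 2 = 1.
The 6 still-open variables draw from only 6 values {2, 3, 4, 5, 6, 7}, so each is used; only position 5 can be 6, hence position 5 = 6.
Among the 5 still-open variables, 5 fits only position 3 (and all 5 values in {2, 3, 4, 5, 7} must be used), so position 3 = 5.

5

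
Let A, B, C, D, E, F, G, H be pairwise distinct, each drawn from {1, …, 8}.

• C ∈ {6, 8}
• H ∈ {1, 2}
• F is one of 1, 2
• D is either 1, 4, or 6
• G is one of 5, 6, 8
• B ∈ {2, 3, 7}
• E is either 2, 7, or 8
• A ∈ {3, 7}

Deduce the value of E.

8

The 8 variables together cover exactly {1, 2, 3, 4, 5, 6, 7, 8} — 8 values for 8 variables — and 4 appears only in D's list, so D = 4.
The 7 still-open variables together cover exactly {1, 2, 3, 5, 6, 7, 8} — 7 values for 7 variables — and 5 appears only in G's list, so G = 5.
The 6 still-open variables together cover exactly {1, 2, 3, 6, 7, 8} — 6 values for 6 variables — and 6 appears only in C's list, so C = 6.
Among the 5 still-open variables, 8 fits only E (and all 5 values in {1, 2, 3, 7, 8} must be used), so E = 8.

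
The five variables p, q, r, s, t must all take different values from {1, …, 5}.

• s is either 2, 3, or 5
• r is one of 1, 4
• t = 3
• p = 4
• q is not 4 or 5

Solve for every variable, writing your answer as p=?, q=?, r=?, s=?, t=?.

p=4, q=2, r=1, s=5, t=3

p has just one choice, so p = 4. Remove 4 from r.
r has just one choice, so r = 1. Strike 1 from q.
t must be 3 (only option left). Strike 3 from q, s.
q's domain is down to {2}, so q = 2. Eliminate 2 elsewhere: s.
s's domain is down to {5}, so s = 5.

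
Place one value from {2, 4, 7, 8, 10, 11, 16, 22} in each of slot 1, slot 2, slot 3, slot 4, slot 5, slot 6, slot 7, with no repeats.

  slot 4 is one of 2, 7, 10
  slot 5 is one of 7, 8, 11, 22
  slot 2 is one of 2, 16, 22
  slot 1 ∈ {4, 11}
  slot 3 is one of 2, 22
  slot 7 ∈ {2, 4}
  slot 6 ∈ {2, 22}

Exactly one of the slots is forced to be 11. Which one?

slot 3 and slot 6 share exactly the 2 values {2, 22}; by pigeonhole those values go to them, so strike 2, 22 from slot 2, slot 4, slot 5, slot 7.
slot 2's domain is down to {16}, so slot 2 = 16.
slot 7 must be 4 (only option left). So slot 1 can't be 4.
So 11 goes to slot 1.

slot 1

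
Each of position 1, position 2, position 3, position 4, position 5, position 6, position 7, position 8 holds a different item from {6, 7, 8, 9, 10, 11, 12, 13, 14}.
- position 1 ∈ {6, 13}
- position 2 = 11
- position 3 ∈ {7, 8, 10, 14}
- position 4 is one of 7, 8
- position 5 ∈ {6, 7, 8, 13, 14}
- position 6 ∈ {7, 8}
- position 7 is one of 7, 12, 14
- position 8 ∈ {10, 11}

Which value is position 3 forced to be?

position 2 has just one choice, so position 2 = 11. Eliminate 11 elsewhere: position 8.
position 8 must be 10 (only option left). Remove 10 from position 3.
The 6 still-open variables draw from only 6 values {6, 7, 8, 12, 13, 14}, so each is used; only position 7 can be 12, hence position 7 = 12.
The 2 variables position 4 and position 6 are confined to {7, 8}, which locks those values in; drop them from position 3, position 5.
So position 3 = 14.

14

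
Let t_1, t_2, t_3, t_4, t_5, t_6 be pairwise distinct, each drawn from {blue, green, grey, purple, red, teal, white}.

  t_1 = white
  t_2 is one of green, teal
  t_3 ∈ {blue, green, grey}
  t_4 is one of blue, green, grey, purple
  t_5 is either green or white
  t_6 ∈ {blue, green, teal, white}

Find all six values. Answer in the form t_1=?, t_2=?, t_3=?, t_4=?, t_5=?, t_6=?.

t_1 must be white (only option left). Eliminate white elsewhere: t_5, t_6.
t_5 has just one choice, so t_5 = green. Remove green from t_2, t_3, t_4, t_6.
t_2's domain is down to {teal}, so t_2 = teal. Strike teal from t_6.
t_6 must be blue (only option left). Remove blue from t_3, t_4.
t_3 must be grey (only option left). Remove grey from t_4.
t_4 must be purple (only option left).

t_1=white, t_2=teal, t_3=grey, t_4=purple, t_5=green, t_6=blue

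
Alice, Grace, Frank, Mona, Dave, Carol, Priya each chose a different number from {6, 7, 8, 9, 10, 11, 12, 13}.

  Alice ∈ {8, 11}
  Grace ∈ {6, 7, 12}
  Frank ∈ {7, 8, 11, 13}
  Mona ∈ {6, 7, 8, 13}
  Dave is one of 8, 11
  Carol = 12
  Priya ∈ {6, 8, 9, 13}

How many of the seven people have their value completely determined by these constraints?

2

Carol's domain is down to {12}, so Carol = 12. Eliminate 12 elsewhere: Grace.
The 6 still-open variables together cover exactly {6, 7, 8, 9, 11, 13} — 6 values for 6 variables — and 9 appears only in Priya's list, so Priya = 9.
Alice and Dave between them cover only {8, 11} — a naked pair. Remove those values from Frank, Mona.
Determined: Carol=12, Priya=9. The other people each still have more than one consistent value. That makes 2.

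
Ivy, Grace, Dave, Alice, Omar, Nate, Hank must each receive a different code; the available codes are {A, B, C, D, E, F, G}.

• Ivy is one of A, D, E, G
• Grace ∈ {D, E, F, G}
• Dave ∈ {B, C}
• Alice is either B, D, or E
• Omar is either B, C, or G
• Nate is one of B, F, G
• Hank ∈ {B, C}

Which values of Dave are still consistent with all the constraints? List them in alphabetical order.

B, C

Among the 7 variables, A fits only Ivy (and all 7 values in {A, B, C, D, E, F, G} must be used), so Ivy = A.
The 2 variables Dave and Hank are confined to {B, C}, which locks those values in; drop them from Alice, Omar, Nate.
That leaves Omar = G. Strike G from Grace, Nate.
Nate must be F (only option left). Remove F from Grace.
No further eliminations apply; Dave can still be any of B, C.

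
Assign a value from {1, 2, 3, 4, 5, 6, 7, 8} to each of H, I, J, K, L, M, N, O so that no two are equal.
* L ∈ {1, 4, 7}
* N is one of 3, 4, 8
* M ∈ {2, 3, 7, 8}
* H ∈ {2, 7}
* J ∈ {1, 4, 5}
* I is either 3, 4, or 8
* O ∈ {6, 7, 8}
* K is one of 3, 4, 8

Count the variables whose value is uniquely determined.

3

Among the 8 variables, 5 fits only J (and all 8 values in {1, 2, 3, 4, 5, 6, 7, 8} must be used), so J = 5.
Among the 7 still-open variables, 1 fits only L (and all 7 values in {1, 2, 3, 4, 6, 7, 8} must be used), so L = 1.
Among the 6 still-open variables, 6 fits only O (and all 6 values in {2, 3, 4, 6, 7, 8} must be used), so O = 6.
The 3 variables I, K, N are confined to {3, 4, 8}, which locks those values in; drop them from M.
Determined: J=5, L=1, O=6. The other variables each still have more than one consistent value. That makes 3.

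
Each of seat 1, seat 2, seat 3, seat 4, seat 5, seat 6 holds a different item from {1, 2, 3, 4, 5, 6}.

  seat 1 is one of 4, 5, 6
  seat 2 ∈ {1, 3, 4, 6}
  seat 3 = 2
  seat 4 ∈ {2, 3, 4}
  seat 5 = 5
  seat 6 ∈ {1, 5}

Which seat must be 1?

seat 6

seat 3's domain is down to {2}, so seat 3 = 2. Strike 2 from seat 4.
seat 5 must be 5 (only option left). Strike 5 from seat 1, seat 6.
So 1 goes to seat 6.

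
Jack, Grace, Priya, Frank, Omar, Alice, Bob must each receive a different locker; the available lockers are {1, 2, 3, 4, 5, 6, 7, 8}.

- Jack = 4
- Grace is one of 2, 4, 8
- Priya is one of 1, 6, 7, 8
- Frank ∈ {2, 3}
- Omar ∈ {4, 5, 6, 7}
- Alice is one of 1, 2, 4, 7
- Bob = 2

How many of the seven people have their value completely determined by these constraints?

4

Jack must be 4 (only option left). So Grace, Omar, Alice can't be 4.
Bob's domain is down to {2}, so Bob = 2. So Grace, Frank, Alice can't be 2.
That leaves Grace = 8. Strike 8 from Priya.
That leaves Frank = 3.
Determined: Jack=4, Grace=8, Frank=3, Bob=2. The other people each still have more than one consistent value. That makes 4.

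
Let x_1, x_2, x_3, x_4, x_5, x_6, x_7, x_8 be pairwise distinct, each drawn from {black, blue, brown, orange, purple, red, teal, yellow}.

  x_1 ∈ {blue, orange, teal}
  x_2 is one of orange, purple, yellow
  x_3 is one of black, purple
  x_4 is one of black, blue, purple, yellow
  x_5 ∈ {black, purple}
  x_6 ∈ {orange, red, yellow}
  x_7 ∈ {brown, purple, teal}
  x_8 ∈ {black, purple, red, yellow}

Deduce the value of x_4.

The 8 variables draw from only 8 values {black, blue, brown, orange, purple, red, teal, yellow}, so each is used; only x_7 can be brown, hence x_7 = brown.
Among the 7 still-open variables, teal fits only x_1 (and all 7 values in {black, blue, orange, purple, red, teal, yellow} must be used), so x_1 = teal.
Among the 6 still-open variables, blue fits only x_4 (and all 6 values in {black, blue, orange, purple, red, yellow} must be used), so x_4 = blue.

blue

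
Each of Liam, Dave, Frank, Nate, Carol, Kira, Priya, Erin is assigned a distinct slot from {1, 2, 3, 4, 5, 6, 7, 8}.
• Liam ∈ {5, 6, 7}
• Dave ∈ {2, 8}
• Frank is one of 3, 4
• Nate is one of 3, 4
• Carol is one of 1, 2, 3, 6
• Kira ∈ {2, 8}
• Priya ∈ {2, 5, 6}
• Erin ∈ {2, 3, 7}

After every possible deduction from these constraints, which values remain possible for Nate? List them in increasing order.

Among the 8 variables, 1 fits only Carol (and all 8 values in {1, 2, 3, 4, 5, 6, 7, 8} must be used), so Carol = 1.
The 2 variables Dave and Kira are confined to {2, 8}, which locks those values in; drop them from Priya, Erin.
The 2 variables Frank and Nate are confined to {3, 4}, which locks those values in; drop them from Erin.
Erin must be 7 (only option left). Eliminate 7 elsewhere: Liam.
No further eliminations apply; Nate can still be any of 3, 4.

3, 4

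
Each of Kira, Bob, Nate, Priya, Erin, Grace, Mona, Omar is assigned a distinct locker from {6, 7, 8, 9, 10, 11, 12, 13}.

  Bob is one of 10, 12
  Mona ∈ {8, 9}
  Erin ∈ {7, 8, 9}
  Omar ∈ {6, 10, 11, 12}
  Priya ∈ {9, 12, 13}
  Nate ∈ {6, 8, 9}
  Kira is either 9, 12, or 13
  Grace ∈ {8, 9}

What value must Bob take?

The 8 variables draw from only 8 values {6, 7, 8, 9, 10, 11, 12, 13}, so each is used; only Erin can be 7, hence Erin = 7.
The 7 still-open variables together cover exactly {6, 8, 9, 10, 11, 12, 13} — 7 values for 7 variables — and 11 appears only in Omar's list, so Omar = 11.
Among the 6 still-open variables, 6 fits only Nate (and all 6 values in {6, 8, 9, 10, 12, 13} must be used), so Nate = 6.
Among the 5 still-open variables, 10 fits only Bob (and all 5 values in {8, 9, 10, 12, 13} must be used), so Bob = 10.

10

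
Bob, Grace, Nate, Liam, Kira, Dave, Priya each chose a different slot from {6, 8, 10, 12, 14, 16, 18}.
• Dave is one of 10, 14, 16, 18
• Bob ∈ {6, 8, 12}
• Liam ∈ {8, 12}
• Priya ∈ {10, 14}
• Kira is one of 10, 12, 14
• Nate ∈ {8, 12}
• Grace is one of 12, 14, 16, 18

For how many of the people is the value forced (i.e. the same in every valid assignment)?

The 7 variables draw from only 7 values {6, 8, 10, 12, 14, 16, 18}, so each is used; only Bob can be 6, hence Bob = 6.
Nate and Liam between them cover only {8, 12} — a naked pair. Remove those values from Grace, Kira.
Kira and Priya between them cover only {10, 14} — a naked pair. Remove those values from Grace, Dave.
Determined: Bob=6. The other people each still have more than one consistent value. That makes 1.

1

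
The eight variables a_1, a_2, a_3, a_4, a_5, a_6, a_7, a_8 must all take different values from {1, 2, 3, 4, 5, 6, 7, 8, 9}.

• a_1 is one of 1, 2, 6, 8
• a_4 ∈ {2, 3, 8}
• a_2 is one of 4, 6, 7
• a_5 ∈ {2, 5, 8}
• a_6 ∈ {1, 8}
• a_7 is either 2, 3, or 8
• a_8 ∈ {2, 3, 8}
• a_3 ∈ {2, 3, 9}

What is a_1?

6

The 3 variables a_4, a_7, a_8 are confined to {2, 3, 8}, which locks those values in; drop them from a_1, a_3, a_5, a_6.
That leaves a_3 = 9.
a_5 must be 5 (only option left).
That leaves a_6 = 1. Eliminate 1 elsewhere: a_1.
So a_1 = 6.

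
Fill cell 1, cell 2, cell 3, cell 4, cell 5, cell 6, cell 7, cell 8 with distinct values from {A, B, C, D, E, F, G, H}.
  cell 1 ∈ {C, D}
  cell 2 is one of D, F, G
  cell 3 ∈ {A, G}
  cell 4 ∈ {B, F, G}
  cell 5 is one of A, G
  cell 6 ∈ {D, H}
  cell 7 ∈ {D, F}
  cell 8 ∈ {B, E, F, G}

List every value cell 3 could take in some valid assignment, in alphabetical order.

The 8 variables draw from only 8 values {A, B, C, D, E, F, G, H}, so each is used; only cell 1 can be C, hence cell 1 = C.
Among the 7 still-open variables, E fits only cell 8 (and all 7 values in {A, B, D, E, F, G, H} must be used), so cell 8 = E.
The 6 still-open variables draw from only 6 values {A, B, D, F, G, H}, so each is used; only cell 4 can be B, hence cell 4 = B.
The 5 still-open variables draw from only 5 values {A, D, F, G, H}, so each is used; only cell 6 can be H, hence cell 6 = H.
cell 3 and cell 5 share exactly the 2 values {A, G}; by pigeonhole those values go to them, so strike A, G from cell 2.
No further eliminations apply; cell 3 can still be any of A, G.

A, G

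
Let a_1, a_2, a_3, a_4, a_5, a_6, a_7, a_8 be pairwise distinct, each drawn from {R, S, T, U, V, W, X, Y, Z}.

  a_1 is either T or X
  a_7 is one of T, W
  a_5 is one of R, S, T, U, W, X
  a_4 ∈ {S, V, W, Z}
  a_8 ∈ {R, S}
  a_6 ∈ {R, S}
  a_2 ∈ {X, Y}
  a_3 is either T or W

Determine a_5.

a_3 and a_7 share exactly the 2 values {T, W}; by pigeonhole those values go to them, so strike T, W from a_1, a_4, a_5.
a_1 has just one choice, so a_1 = X. Remove X from a_2, a_5.
a_2 must be Y (only option left).
a_6 and a_8 share exactly the 2 values {R, S}; by pigeonhole those values go to them, so strike R, S from a_4, a_5.
So a_5 = U.

U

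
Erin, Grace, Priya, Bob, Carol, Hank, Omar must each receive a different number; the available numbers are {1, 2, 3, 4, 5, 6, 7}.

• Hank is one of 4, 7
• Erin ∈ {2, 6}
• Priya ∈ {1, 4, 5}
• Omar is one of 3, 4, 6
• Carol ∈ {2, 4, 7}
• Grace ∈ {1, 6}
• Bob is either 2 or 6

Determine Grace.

The 7 variables draw from only 7 values {1, 2, 3, 4, 5, 6, 7}, so each is used; only Omar can be 3, hence Omar = 3.
Among the 6 still-open variables, 5 fits only Priya (and all 6 values in {1, 2, 4, 5, 6, 7} must be used), so Priya = 5.
The 5 still-open variables together cover exactly {1, 2, 4, 6, 7} — 5 values for 5 variables — and 1 appears only in Grace's list, so Grace = 1.

1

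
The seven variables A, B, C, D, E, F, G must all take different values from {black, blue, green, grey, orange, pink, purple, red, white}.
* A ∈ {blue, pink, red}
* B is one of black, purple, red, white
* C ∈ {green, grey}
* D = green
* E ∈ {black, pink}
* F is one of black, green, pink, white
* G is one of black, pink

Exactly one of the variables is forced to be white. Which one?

F

D must be green (only option left). Remove green from C, F.
C must be grey (only option left).
The 2 variables E and G are confined to {black, pink}, which locks those values in; drop them from A, B, F.
So white goes to F.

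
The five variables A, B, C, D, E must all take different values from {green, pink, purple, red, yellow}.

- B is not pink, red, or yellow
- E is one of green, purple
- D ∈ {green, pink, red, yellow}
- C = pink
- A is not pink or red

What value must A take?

C must be pink (only option left). So D can't be pink.
The 4 still-open variables together cover exactly {green, purple, red, yellow} — 4 values for 4 variables — and red appears only in D's list, so D = red.
The 3 still-open variables draw from only 3 values {green, purple, yellow}, so each is used; only A can be yellow, hence A = yellow.

yellow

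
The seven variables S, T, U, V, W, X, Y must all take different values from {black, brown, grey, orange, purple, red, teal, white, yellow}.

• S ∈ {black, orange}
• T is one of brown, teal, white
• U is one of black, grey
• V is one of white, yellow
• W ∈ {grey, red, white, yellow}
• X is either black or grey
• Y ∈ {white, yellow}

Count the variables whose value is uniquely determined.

U and X between them cover only {black, grey} — a naked pair. Remove those values from S, W.
S's domain is down to {orange}, so S = orange.
The 2 variables V and Y are confined to {white, yellow}, which locks those values in; drop them from T, W.
W has just one choice, so W = red.
Determined: S=orange, W=red. The other variables each still have more than one consistent value. That makes 2.

2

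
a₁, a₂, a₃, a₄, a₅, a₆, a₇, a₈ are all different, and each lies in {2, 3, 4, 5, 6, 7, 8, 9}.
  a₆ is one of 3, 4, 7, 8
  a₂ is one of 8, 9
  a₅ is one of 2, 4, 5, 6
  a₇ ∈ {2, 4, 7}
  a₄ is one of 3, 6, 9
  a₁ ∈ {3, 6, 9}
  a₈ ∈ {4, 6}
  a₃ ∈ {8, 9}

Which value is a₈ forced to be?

4

Among the 8 variables, 5 fits only a₅ (and all 8 values in {2, 3, 4, 5, 6, 7, 8, 9} must be used), so a₅ = 5.
Among the 7 still-open variables, 2 fits only a₇ (and all 7 values in {2, 3, 4, 6, 7, 8, 9} must be used), so a₇ = 2.
Among the 6 still-open variables, 7 fits only a₆ (and all 6 values in {3, 4, 6, 7, 8, 9} must be used), so a₆ = 7.
The 5 still-open variables draw from only 5 values {3, 4, 6, 8, 9}, so each is used; only a₈ can be 4, hence a₈ = 4.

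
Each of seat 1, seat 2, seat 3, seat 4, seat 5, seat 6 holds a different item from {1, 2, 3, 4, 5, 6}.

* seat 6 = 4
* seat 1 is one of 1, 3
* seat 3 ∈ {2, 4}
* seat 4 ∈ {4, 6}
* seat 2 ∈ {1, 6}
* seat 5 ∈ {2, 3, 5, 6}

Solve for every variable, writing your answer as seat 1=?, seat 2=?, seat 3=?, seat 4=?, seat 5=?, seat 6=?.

seat 6 has just one choice, so seat 6 = 4. Strike 4 from seat 3, seat 4.
seat 3 must be 2 (only option left). Eliminate 2 elsewhere: seat 5.
seat 4 must be 6 (only option left). So seat 2, seat 5 can't be 6.
seat 2's domain is down to {1}, so seat 2 = 1. Eliminate 1 elsewhere: seat 1.
seat 1 must be 3 (only option left). Eliminate 3 elsewhere: seat 5.
seat 5 has just one choice, so seat 5 = 5.

seat 1=3, seat 2=1, seat 3=2, seat 4=6, seat 5=5, seat 6=4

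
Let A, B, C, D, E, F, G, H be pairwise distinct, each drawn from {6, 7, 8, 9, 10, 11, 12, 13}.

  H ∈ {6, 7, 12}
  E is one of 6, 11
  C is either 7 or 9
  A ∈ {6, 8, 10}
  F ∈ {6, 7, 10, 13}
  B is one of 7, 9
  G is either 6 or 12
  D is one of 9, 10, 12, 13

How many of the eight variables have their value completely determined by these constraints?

2

The 8 variables draw from only 8 values {6, 7, 8, 9, 10, 11, 12, 13}, so each is used; only A can be 8, hence A = 8.
The 7 still-open variables together cover exactly {6, 7, 9, 10, 11, 12, 13} — 7 values for 7 variables — and 11 appears only in E's list, so E = 11.
The 2 variables B and C are confined to {7, 9}, which locks those values in; drop them from D, F, H.
The 2 variables G and H are confined to {6, 12}, which locks those values in; drop them from D, F.
Determined: A=8, E=11. The other variables each still have more than one consistent value. That makes 2.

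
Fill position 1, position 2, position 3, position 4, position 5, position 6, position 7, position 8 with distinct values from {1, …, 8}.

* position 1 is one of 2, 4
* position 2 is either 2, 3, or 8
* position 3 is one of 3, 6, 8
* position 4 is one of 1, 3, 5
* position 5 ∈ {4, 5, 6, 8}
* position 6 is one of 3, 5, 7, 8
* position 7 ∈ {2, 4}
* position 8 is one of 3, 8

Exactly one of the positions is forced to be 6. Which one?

position 3

The 8 variables together cover exactly {1, 2, 3, 4, 5, 6, 7, 8} — 8 values for 8 variables — and 1 appears only in position 4's list, so position 4 = 1.
Among the 7 still-open variables, 7 fits only position 6 (and all 7 values in {2, 3, 4, 5, 6, 7, 8} must be used), so position 6 = 7.
The 6 still-open variables together cover exactly {2, 3, 4, 5, 6, 8} — 6 values for 6 variables — and 5 appears only in position 5's list, so position 5 = 5.
The 5 still-open variables draw from only 5 values {2, 3, 4, 6, 8}, so each is used; only position 3 can be 6, hence position 3 = 6.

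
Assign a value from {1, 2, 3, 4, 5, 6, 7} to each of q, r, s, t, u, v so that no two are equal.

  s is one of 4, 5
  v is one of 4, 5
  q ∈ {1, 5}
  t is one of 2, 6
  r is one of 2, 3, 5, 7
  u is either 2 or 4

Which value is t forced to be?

6

s and v between them cover only {4, 5} — a naked pair. Remove those values from q, r, u.
q must be 1 (only option left).
u's domain is down to {2}, so u = 2. So r, t can't be 2.
So t = 6.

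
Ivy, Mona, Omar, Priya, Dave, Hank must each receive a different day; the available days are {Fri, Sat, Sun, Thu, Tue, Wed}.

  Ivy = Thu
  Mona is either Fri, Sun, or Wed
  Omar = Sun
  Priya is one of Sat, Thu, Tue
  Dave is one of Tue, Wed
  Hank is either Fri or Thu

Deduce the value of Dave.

Tue

Ivy has just one choice, so Ivy = Thu. Remove Thu from Priya, Hank.
That leaves Omar = Sun. Strike Sun from Mona.
That leaves Hank = Fri. Strike Fri from Mona.
Mona has just one choice, so Mona = Wed. Eliminate Wed elsewhere: Dave.
So Dave = Tue.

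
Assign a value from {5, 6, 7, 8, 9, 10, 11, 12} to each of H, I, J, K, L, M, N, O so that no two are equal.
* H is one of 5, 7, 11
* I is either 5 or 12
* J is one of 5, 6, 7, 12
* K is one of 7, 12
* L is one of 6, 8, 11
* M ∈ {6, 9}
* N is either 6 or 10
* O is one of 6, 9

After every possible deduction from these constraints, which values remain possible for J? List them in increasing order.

Among the 8 variables, 8 fits only L (and all 8 values in {5, 6, 7, 8, 9, 10, 11, 12} must be used), so L = 8.
The 7 still-open variables together cover exactly {5, 6, 7, 9, 10, 11, 12} — 7 values for 7 variables — and 10 appears only in N's list, so N = 10.
Among the 6 still-open variables, 11 fits only H (and all 6 values in {5, 6, 7, 9, 11, 12} must be used), so H = 11.
The 2 variables M and O are confined to {6, 9}, which locks those values in; drop them from J.
No further eliminations apply; J can still be any of 5, 7, 12.

5, 7, 12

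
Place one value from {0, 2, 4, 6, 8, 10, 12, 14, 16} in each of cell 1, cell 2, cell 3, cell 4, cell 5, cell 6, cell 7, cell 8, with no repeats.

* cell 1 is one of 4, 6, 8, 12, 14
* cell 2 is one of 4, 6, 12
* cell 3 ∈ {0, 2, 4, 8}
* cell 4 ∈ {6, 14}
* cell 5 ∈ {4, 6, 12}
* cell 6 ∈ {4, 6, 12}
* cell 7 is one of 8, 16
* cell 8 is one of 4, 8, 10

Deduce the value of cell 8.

The 3 variables cell 2, cell 5, cell 6 are confined to {4, 6, 12}, which locks those values in; drop them from cell 1, cell 3, cell 4, cell 8.
cell 4 must be 14 (only option left). Remove 14 from cell 1.
That leaves cell 1 = 8. Remove 8 from cell 3, cell 7, cell 8.
So cell 8 = 10.

10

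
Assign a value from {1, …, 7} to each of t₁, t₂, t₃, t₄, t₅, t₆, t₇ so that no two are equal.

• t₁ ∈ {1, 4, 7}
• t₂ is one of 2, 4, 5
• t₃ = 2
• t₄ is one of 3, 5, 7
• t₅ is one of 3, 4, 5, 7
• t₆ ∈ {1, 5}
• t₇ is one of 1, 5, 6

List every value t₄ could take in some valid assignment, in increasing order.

t₃ has just one choice, so t₃ = 2. Strike 2 from t₂.
The 6 still-open variables together cover exactly {1, 3, 4, 5, 6, 7} — 6 values for 6 variables — and 6 appears only in t₇'s list, so t₇ = 6.
No further eliminations apply; t₄ can still be any of 3, 5, 7.

3, 5, 7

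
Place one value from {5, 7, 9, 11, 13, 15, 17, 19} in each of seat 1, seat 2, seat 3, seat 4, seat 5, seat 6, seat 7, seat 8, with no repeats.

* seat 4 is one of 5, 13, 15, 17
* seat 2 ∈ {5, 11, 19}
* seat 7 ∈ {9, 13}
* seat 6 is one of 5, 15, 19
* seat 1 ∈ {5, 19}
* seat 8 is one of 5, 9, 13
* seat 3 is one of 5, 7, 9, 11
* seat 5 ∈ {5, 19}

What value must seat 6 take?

Among the 8 variables, 7 fits only seat 3 (and all 8 values in {5, 7, 9, 11, 13, 15, 17, 19} must be used), so seat 3 = 7.
Among the 7 still-open variables, 11 fits only seat 2 (and all 7 values in {5, 9, 11, 13, 15, 17, 19} must be used), so seat 2 = 11.
The 6 still-open variables draw from only 6 values {5, 9, 13, 15, 17, 19}, so each is used; only seat 4 can be 17, hence seat 4 = 17.
The 5 still-open variables together cover exactly {5, 9, 13, 15, 19} — 5 values for 5 variables — and 15 appears only in seat 6's list, so seat 6 = 15.

15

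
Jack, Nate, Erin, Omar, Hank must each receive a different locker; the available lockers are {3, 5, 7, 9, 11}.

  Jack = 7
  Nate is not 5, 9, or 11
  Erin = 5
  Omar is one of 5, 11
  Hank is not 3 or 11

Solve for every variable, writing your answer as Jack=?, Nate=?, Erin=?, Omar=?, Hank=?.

Jack=7, Nate=3, Erin=5, Omar=11, Hank=9

Jack must be 7 (only option left). So Nate, Hank can't be 7.
That leaves Nate = 3.
Erin has just one choice, so Erin = 5. Eliminate 5 elsewhere: Omar, Hank.
Omar must be 11 (only option left).
Hank has just one choice, so Hank = 9.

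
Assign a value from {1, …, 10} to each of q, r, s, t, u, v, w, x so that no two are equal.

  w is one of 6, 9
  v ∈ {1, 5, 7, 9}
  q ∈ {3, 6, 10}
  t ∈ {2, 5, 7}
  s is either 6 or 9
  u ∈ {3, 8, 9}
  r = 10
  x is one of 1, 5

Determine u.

r must be 10 (only option left). So q can't be 10.
The 2 variables s and w are confined to {6, 9}, which locks those values in; drop them from q, u, v.
q has just one choice, so q = 3. Strike 3 from u.
So u = 8.

8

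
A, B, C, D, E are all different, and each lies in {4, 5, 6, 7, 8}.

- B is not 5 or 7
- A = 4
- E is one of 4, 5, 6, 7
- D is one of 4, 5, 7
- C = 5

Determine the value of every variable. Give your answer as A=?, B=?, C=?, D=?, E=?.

A=4, B=8, C=5, D=7, E=6

A's domain is down to {4}, so A = 4. Eliminate 4 elsewhere: B, D, E.
C must be 5 (only option left). Strike 5 from D, E.
That leaves D = 7. Remove 7 from E.
E must be 6 (only option left). Strike 6 from B.
B has just one choice, so B = 8.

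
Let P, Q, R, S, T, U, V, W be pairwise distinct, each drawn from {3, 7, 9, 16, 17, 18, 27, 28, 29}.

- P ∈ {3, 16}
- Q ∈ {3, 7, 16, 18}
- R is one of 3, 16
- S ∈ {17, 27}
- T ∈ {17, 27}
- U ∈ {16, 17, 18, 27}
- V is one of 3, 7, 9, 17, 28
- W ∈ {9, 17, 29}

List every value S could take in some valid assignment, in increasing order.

P and R share exactly the 2 values {3, 16}; by pigeonhole those values go to them, so strike 3, 16 from Q, U, V.
S and T between them cover only {17, 27} — a naked pair. Remove those values from U, V, W.
U has just one choice, so U = 18. So Q can't be 18.
Q must be 7 (only option left). Eliminate 7 elsewhere: V.
No further eliminations apply; S can still be any of 17, 27.

17, 27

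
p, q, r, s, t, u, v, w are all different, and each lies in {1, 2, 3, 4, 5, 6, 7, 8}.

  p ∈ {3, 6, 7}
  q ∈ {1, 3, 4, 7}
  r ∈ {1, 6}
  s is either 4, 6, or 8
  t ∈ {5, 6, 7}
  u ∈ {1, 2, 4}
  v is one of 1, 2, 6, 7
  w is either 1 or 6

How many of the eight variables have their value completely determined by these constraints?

Among the 8 variables, 5 fits only t (and all 8 values in {1, 2, 3, 4, 5, 6, 7, 8} must be used), so t = 5.
The 7 still-open variables draw from only 7 values {1, 2, 3, 4, 6, 7, 8}, so each is used; only s can be 8, hence s = 8.
r and w share exactly the 2 values {1, 6}; by pigeonhole those values go to them, so strike 1, 6 from p, q, u, v.
Determined: s=8, t=5. The other variables each still have more than one consistent value. That makes 2.

2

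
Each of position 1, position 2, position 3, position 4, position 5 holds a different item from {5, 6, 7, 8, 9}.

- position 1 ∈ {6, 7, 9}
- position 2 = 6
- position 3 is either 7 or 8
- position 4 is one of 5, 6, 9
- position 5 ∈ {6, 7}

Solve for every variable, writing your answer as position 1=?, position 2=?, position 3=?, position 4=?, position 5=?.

position 2's domain is down to {6}, so position 2 = 6. Remove 6 from position 1, position 4, position 5.
That leaves position 5 = 7. Eliminate 7 elsewhere: position 1, position 3.
position 1's domain is down to {9}, so position 1 = 9. So position 4 can't be 9.
position 3 has just one choice, so position 3 = 8.
That leaves position 4 = 5.

position 1=9, position 2=6, position 3=8, position 4=5, position 5=7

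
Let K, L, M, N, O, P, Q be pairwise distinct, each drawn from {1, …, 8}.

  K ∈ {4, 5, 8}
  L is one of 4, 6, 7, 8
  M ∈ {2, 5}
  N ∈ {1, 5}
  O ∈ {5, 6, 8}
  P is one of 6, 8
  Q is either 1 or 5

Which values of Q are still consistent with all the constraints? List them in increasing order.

1, 5

Among the 7 variables, 2 fits only M (and all 7 values in {1, 2, 4, 5, 6, 7, 8} must be used), so M = 2.
Among the 6 still-open variables, 7 fits only L (and all 6 values in {1, 4, 5, 6, 7, 8} must be used), so L = 7.
The 5 still-open variables draw from only 5 values {1, 4, 5, 6, 8}, so each is used; only K can be 4, hence K = 4.
N and Q between them cover only {1, 5} — a naked pair. Remove those values from O.
No further eliminations apply; Q can still be any of 1, 5.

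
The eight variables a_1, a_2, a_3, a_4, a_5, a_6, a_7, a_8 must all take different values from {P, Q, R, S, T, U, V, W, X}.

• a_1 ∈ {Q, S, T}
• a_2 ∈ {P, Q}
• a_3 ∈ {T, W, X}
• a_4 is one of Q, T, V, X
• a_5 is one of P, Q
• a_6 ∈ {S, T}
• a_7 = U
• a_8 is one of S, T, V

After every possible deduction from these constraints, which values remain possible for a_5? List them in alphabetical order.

a_7 has just one choice, so a_7 = U.
Among the 7 still-open variables, W fits only a_3 (and all 7 values in {P, Q, S, T, V, W, X} must be used), so a_3 = W.
The 6 still-open variables draw from only 6 values {P, Q, S, T, V, X}, so each is used; only a_4 can be X, hence a_4 = X.
Among the 5 still-open variables, V fits only a_8 (and all 5 values in {P, Q, S, T, V} must be used), so a_8 = V.
a_2 and a_5 share exactly the 2 values {P, Q}; by pigeonhole those values go to them, so strike P, Q from a_1.
No further eliminations apply; a_5 can still be any of P, Q.

P, Q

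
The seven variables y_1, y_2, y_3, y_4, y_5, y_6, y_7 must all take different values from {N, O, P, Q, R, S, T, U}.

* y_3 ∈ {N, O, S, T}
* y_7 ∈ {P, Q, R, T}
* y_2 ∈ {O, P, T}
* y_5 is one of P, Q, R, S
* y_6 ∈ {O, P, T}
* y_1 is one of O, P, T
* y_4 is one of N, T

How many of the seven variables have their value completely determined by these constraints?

2

The 3 variables y_1, y_2, y_6 are confined to {O, P, T}, which locks those values in; drop them from y_3, y_4, y_5, y_7.
y_4 has just one choice, so y_4 = N. So y_3 can't be N.
y_3 must be S (only option left). Eliminate S elsewhere: y_5.
Determined: y_3=S, y_4=N. The other variables each still have more than one consistent value. That makes 2.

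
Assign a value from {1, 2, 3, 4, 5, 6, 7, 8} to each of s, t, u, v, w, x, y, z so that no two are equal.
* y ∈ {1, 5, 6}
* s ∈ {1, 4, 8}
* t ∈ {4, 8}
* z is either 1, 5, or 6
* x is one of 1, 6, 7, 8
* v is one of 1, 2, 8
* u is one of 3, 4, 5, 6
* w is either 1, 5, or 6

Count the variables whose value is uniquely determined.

The 8 variables draw from only 8 values {1, 2, 3, 4, 5, 6, 7, 8}, so each is used; only v can be 2, hence v = 2.
The 7 still-open variables together cover exactly {1, 3, 4, 5, 6, 7, 8} — 7 values for 7 variables — and 3 appears only in u's list, so u = 3.
Among the 6 still-open variables, 7 fits only x (and all 6 values in {1, 4, 5, 6, 7, 8} must be used), so x = 7.
The 3 variables w, y, z are confined to {1, 5, 6}, which locks those values in; drop them from s.
Determined: u=3, v=2, x=7. The other variables each still have more than one consistent value. That makes 3.

3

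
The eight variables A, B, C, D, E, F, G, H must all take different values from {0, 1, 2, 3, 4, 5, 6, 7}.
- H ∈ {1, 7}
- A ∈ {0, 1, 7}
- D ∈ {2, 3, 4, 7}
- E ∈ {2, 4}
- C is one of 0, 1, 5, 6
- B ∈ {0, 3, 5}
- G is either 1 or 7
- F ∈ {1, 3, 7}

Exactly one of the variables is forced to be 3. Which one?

The 8 variables draw from only 8 values {0, 1, 2, 3, 4, 5, 6, 7}, so each is used; only C can be 6, hence C = 6.
The 7 still-open variables draw from only 7 values {0, 1, 2, 3, 4, 5, 7}, so each is used; only B can be 5, hence B = 5.
Among the 6 still-open variables, 0 fits only A (and all 6 values in {0, 1, 2, 3, 4, 7} must be used), so A = 0.
G and H between them cover only {1, 7} — a naked pair. Remove those values from D, F.
So 3 goes to F.

F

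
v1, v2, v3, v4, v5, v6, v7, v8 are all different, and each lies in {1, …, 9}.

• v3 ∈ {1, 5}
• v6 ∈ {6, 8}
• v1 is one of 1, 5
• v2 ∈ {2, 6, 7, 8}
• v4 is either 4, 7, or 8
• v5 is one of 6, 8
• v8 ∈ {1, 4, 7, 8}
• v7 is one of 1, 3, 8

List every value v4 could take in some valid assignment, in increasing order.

Among the 8 variables, 2 fits only v2 (and all 8 values in {1, 2, 3, 4, 5, 6, 7, 8} must be used), so v2 = 2.
The 7 still-open variables draw from only 7 values {1, 3, 4, 5, 6, 7, 8}, so each is used; only v7 can be 3, hence v7 = 3.
The 2 variables v1 and v3 are confined to {1, 5}, which locks those values in; drop them from v8.
The 2 variables v5 and v6 are confined to {6, 8}, which locks those values in; drop them from v4, v8.
No further eliminations apply; v4 can still be any of 4, 7.

4, 7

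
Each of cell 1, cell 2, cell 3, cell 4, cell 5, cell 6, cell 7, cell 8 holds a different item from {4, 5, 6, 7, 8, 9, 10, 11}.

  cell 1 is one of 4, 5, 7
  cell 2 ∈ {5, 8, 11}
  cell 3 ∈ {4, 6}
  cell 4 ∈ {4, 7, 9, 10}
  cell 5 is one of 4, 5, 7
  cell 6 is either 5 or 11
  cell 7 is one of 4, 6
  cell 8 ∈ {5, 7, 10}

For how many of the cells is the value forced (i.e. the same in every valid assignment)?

Among the 8 variables, 8 fits only cell 2 (and all 8 values in {4, 5, 6, 7, 8, 9, 10, 11} must be used), so cell 2 = 8.
Among the 7 still-open variables, 9 fits only cell 4 (and all 7 values in {4, 5, 6, 7, 9, 10, 11} must be used), so cell 4 = 9.
The 6 still-open variables together cover exactly {4, 5, 6, 7, 10, 11} — 6 values for 6 variables — and 10 appears only in cell 8's list, so cell 8 = 10.
Among the 5 still-open variables, 11 fits only cell 6 (and all 5 values in {4, 5, 6, 7, 11} must be used), so cell 6 = 11.
cell 3 and cell 7 share exactly the 2 values {4, 6}; by pigeonhole those values go to them, so strike 4, 6 from cell 1, cell 5.
Determined: cell 2=8, cell 4=9, cell 6=11, cell 8=10. The other cells each still have more than one consistent value. That makes 4.

4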